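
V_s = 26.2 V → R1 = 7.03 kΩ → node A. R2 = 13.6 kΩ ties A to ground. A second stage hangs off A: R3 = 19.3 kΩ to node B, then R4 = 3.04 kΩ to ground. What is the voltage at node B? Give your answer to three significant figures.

V_B ≈ 1.95 V

Looking into the second stage from A: R3 + R4 = 22.34 kΩ appears in parallel with R2.
R2 ‖ (R3+R4) = 8.454 kΩ.
So V_A = 26.2 × 0.5460 = 14.30 V.
V_B = V_A × 0.1361 = 1.947 V.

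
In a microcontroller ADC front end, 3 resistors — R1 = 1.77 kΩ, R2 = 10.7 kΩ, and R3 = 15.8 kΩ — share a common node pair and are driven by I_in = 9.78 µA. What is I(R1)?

I ≈ 7.66 µA

Conductances: ΣG = 1/1.77 + 1/10.7 + 1/15.8 = 0.7217 (1/kΩ).
Current divider: I(R1) = I_in · G_k/ΣG = 9.78 × (0.5650/0.7217) = 9.78 × 0.7828 = 7.656 µA.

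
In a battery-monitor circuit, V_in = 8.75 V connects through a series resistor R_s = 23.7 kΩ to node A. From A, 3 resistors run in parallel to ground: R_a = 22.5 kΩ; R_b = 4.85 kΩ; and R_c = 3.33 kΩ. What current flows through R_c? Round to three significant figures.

I ≈ 0.187 mA

Equivalent of the parallel group: R_p = 1.815 kΩ.
V_A = 8.75 × 1.815/25.52 = 0.6225 V.
Branch current I = V_A/R_c = 0.6225/3.33 = 0.1869 mA.
(Check via current divider: I_total = 0.3429 mA; share G_k/ΣG = 0.5451 → same result.)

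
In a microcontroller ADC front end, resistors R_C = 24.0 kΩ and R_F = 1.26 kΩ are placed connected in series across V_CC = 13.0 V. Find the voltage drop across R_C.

Series total: ΣR = 24.0 + 1.26 = 25.26 kΩ.
Voltage divider: V = V_CC · (24.00 / 25.26) = 13.0 × 0.9501 = 12.35 V.

V ≈ 12.4 V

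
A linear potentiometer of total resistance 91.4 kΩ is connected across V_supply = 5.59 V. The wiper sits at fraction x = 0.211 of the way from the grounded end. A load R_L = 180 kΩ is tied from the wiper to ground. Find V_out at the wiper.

V_out ≈ 1.09 V

The pot divides into 72.11 kΩ above the wiper and 19.29 kΩ below.
(x·R_p) ‖ R_L = 17.42 kΩ.
V_out = 5.59 × 17.42/(72.11 + 17.42) = 1.088 V.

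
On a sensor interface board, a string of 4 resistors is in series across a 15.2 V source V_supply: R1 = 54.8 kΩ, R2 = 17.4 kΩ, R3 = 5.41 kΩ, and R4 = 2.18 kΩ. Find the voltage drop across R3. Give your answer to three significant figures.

Total series resistance ΣR = 54.8 + 17.4 + 5.41 + 2.18 = 79.79 kΩ.
Voltage divider: V = V_supply · (5.410 / 79.79) = 15.2 × 0.06780 = 1.031 V.

V ≈ 1.03 V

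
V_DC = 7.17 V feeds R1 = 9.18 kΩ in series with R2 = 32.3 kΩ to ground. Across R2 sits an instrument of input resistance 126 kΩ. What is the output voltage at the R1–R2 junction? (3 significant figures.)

V_out ≈ 5.28 V

First combine the lower leg with the load: R2 ‖ R_L = 25.71 kΩ.
Now apply the divider: V_out = 7.17 × 0.7369 = 5.283 V.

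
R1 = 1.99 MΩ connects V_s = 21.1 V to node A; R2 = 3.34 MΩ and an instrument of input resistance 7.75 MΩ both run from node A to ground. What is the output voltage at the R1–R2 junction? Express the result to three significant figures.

First combine the lower leg with the load: R2 ‖ R_L = 2.334 MΩ.
Voltage divider with the loaded lower leg: V_out = 21.1 × 2.334/(1.99 + 2.334) = 21.1 × 0.5398 = 11.39 V.
(Unloaded it would be 13.2 V; the load pulls it down.)

V_out ≈ 11.4 V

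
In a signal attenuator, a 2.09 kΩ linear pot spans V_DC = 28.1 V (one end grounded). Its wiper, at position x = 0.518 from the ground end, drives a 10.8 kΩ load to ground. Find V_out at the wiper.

Split the track: R_lower = x·R_p = 1.083 kΩ, R_upper = (1−x)·R_p = 1.007 kΩ.
R_L loads the lower segment: effective lower R = 0.9840 kΩ.
Then V_out = V_DC · 0.9840/(1.007 + 0.9840) = 13.88 V.

V_out ≈ 13.9 V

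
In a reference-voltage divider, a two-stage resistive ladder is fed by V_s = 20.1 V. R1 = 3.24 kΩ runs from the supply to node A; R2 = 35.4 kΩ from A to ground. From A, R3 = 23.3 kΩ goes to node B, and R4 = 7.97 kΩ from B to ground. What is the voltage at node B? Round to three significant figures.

The second stage (R3 + R4 = 31.27 kΩ) loads node A in parallel with R2.
Effective lower resistance at A: R2 ‖ 31.27 = 16.60 kΩ.
First divider: V_A = V_s · 16.60/(3.24 + 16.60) = 16.82 V.
V_B = V_A × 0.2549 = 4.287 V.

V_B ≈ 4.29 V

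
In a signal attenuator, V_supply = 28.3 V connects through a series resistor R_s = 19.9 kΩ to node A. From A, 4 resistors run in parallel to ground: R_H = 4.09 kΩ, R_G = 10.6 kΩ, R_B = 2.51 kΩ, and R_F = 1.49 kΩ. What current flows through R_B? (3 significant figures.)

I ≈ 0.388 mA

Combine the parallel branches: R_p = (1/4.09 + 1/10.6 + 1/2.51 + 1/1.49)⁻¹ = 0.7100 kΩ.
Node voltage V_A = V_supply · R_p/(R_s + R_p) = 28.3 × 0.03445 = 0.9750 V.
I(R_B) = V_A / R_B = 0.9750/2.51 = 0.3884 mA.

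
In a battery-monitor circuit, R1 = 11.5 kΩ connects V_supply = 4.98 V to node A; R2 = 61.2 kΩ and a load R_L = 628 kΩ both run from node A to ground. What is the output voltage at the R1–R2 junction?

V_out ≈ 4.13 V

The load sits in parallel with R2, giving an effective lower resistance R2' = R2·R_L/(R2+R_L) = 55.77 kΩ.
Now apply the divider: V_out = 4.98 × 0.8290 = 4.129 V.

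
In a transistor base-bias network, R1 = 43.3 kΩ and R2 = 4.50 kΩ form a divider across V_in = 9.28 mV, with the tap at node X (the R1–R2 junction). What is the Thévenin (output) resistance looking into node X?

With V_in suppressed (replaced by a short), R_th = R1 ‖ R2 = (43.30 × 4.50)/(43.30 + 4.50) = 4.076 kΩ.

R_th ≈ 4.08 kΩ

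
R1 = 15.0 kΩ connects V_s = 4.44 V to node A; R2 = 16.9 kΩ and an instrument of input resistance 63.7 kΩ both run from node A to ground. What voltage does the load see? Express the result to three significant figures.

V_out ≈ 2.09 V

The load sits in parallel with R2, giving an effective lower resistance R2' = R2·R_L/(R2+R_L) = 13.36 kΩ.
Voltage divider with the loaded lower leg: V_out = 4.44 × 13.36/(15.0 + 13.36) = 4.44 × 0.4710 = 2.091 V.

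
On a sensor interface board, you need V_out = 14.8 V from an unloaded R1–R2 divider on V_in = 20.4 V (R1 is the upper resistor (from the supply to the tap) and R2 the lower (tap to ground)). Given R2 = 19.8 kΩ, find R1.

V_out/V_in = R2/(R1+R2) = 0.7255.
Rearranging, R1 = R2·(1−k)/k = 19.8 × 0.3784 = 7.492 kΩ.

R1 ≈ 7.49 kΩ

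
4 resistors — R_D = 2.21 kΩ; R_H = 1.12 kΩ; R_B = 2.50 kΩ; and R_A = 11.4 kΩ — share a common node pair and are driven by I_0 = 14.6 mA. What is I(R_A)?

I ≈ 0.699 mA

Conductances: ΣG = 1/2.21 + 1/1.12 + 1/2.50 + 1/11.4 = 1.833 (1/kΩ).
By the current-divider rule, I = I_0 · G_k/ΣG = 14.6 × 0.04785 = 0.6987 mA.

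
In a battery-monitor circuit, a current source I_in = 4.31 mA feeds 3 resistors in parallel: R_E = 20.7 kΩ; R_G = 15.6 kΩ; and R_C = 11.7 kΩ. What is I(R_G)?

ΣG = 1/20.7 + 1/15.6 + 1/11.7 = 0.1979.
R_G takes the fraction G_k/ΣG = 0.06410/0.1979 = 0.3239, so I = 4.31 × 0.3239 = 1.396 mA.

I ≈ 1.40 mA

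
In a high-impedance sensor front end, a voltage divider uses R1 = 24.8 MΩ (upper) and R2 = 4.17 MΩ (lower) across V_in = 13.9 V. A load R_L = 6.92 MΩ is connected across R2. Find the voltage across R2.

R2 ‖ R_L = (4.17 × 6.92)/(4.17 + 6.92) = 2.602 MΩ.
Now apply the divider: V_out = 13.9 × 0.09496 = 1.320 V.
(Unloaded it would be 2.00 V; the load pulls it down.)

V_out ≈ 1.32 V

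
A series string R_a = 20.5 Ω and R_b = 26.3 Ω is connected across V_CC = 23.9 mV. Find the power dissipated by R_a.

Series current I = V_CC/ΣR = 23.9/46.80 = 0.5107 mA.
V(R_a) = I·R = 10.47 mV; P = V·I = 10.47 × 0.5107 = 5.346 µW.

P ≈ 5.35 µW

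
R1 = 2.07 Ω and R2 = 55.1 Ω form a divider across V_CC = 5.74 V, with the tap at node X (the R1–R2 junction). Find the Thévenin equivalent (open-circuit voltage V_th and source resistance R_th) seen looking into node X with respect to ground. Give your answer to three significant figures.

Open-circuit (no load on X): V_th = V_CC · R2/(R1 + R2) = 5.74 × 55.1/(2.070 + 55.1) = 5.532 V.
With V_CC suppressed (replaced by a short), R_th = R1 ‖ R2 = (2.070 × 55.1)/(2.070 + 55.1) = 1.995 Ω.

V_th ≈ 5.53 V, R_th ≈ 2.00 Ω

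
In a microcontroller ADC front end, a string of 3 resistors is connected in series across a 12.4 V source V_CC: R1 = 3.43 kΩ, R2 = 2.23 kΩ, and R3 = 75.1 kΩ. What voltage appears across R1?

Series total: ΣR = 3.43 + 2.23 + 75.1 = 80.76 kΩ.
V = V_CC · R/ΣR = 12.4 × 0.04247 = 0.5266 V.

V ≈ 0.527 V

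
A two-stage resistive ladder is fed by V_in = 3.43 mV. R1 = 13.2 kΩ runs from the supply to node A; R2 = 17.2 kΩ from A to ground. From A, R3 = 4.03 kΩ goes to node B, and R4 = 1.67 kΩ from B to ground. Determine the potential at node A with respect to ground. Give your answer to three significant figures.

V_A ≈ 0.840 mV

Looking into the second stage from A: R3 + R4 = 5.700 kΩ appears in parallel with R2.
Effective lower resistance at A: R2 ‖ 5.700 = 4.281 kΩ.
First divider: V_A = V_in · 4.281/(13.2 + 4.281) = 0.8400 mV.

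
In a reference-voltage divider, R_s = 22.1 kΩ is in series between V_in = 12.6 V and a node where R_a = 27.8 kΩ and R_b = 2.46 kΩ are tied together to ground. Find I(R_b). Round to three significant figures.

Equivalent of the parallel group: R_p = 2.260 kΩ.
Node voltage V_A = V_in · R_p/(R_s + R_p) = 12.6 × 0.09278 = 1.169 V.
I(R_b) = V_A / R_b = 1.169/2.46 = 0.4752 mA.

I ≈ 0.475 mA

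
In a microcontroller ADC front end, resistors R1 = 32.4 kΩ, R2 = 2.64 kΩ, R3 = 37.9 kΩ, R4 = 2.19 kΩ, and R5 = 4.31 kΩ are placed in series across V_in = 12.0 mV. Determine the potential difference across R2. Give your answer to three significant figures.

ΣR = 32.4 + 2.64 + 37.9 + 2.19 + 4.31 = 79.44 kΩ.
Voltage divider: V = V_in · (2.640 / 79.44) = 12.0 × 0.03323 = 0.3988 mV.

V ≈ 0.399 mV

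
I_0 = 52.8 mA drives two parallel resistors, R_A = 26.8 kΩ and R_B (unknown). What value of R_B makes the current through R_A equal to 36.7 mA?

R_B ≈ 61.1 kΩ

In a two-way split, I_A/I_0 = R_B/(R_A + R_B).
With f = 0.6951, R_B = R_A · f/(1−f) = 26.8 × 2.280 = 61.09 kΩ.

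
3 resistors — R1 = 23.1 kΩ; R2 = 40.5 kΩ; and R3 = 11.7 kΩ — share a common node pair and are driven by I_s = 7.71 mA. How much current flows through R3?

I ≈ 4.29 mA

ΣG = 1/23.1 + 1/40.5 + 1/11.7 = 0.1535.
By the current-divider rule, I = I_s · G_k/ΣG = 7.71 × 0.5570 = 4.294 mA.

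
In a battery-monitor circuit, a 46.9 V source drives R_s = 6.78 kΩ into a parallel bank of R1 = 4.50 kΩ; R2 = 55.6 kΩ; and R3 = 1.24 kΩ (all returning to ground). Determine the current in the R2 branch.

I ≈ 0.104 mA

Equivalent of the parallel group: R_p = 0.9554 kΩ.
Node voltage V_A = V_DC · R_p/(R_s + R_p) = 46.9 × 0.1235 = 5.793 V.
I(R2) = V_A / R2 = 5.793/55.6 = 0.1042 mA.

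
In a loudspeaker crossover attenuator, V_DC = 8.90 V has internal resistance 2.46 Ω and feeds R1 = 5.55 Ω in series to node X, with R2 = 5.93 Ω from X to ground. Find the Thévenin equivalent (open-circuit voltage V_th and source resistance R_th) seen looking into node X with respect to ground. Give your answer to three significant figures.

R1' = 2.46 + 5.55 = 8.010 Ω (source resistance + R1).
With X open, the divider is unloaded: V_th = 8.90 × 5.93/13.94 = 3.786 V.
Looking into X with the source shorted: R_th = R1'·R2/(R1'+R2) = 8.010 × 5.93/13.94 = 3.407 Ω.

V_th ≈ 3.79 V, R_th ≈ 3.41 Ω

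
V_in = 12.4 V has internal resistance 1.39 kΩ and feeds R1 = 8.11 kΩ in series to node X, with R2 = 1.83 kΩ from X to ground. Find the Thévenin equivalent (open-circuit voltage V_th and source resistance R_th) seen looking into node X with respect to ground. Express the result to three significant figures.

V_th ≈ 2.00 V, R_th ≈ 1.53 kΩ

R1' = 1.39 + 8.11 = 9.500 kΩ (source resistance + R1).
V_th is the unloaded tap voltage: V_in · R2/(R1'+R2) = 12.4 × 0.1615 = 2.003 V.
Zeroing V_in shorts the top of R1' to ground, so R_th = R1' ‖ R2 = 1.534 kΩ.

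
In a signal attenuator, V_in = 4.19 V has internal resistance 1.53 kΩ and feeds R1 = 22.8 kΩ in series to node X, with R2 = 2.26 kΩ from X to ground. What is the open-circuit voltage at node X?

V_th ≈ 0.356 V

R1' = 1.53 + 22.8 = 24.33 kΩ (source resistance + R1).
With X open, the divider is unloaded: V_th = 4.19 × 2.26/26.59 = 0.3561 V.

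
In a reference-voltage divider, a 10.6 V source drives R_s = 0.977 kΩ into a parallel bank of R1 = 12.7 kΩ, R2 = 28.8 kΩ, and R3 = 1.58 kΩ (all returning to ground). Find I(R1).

Parallel bank: R_p = 1/(1/12.7 + 1/28.8 + 1/1.58) = 1.340 kΩ.
Node voltage V_A = V_s · R_p/(R_s + R_p) = 10.6 × 0.5783 = 6.130 V.
Branch current I = V_A/R1 = 6.130/12.7 = 0.4827 mA.

I ≈ 0.483 mA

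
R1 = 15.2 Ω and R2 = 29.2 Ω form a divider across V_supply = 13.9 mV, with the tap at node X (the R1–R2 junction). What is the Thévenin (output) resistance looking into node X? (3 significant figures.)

R_th ≈ 10.0 Ω

With V_supply suppressed (replaced by a short), R_th = R1 ‖ R2 = (15.20 × 29.2)/(15.20 + 29.2) = 9.996 Ω.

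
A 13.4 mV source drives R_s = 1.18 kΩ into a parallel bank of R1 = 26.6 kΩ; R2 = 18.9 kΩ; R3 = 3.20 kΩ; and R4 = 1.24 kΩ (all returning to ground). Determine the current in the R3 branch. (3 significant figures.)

I ≈ 1.73 µA

Equivalent of the parallel group: R_p = 0.8268 kΩ.
V_A = 13.4 × 0.8268/2.007 = 5.521 mV.
Branch current I = V_A/R3 = 5.521/3.20 = 1.725 µA.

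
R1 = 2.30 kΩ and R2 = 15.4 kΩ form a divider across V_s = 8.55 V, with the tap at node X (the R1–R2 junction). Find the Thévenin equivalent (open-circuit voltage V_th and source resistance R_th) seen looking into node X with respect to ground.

V_th ≈ 7.44 V, R_th ≈ 2.00 kΩ

With X open, the divider is unloaded: V_th = 8.55 × 15.4/17.70 = 7.439 V.
With V_s suppressed (replaced by a short), R_th = R1 ‖ R2 = (2.300 × 15.4)/(2.300 + 15.4) = 2.001 kΩ.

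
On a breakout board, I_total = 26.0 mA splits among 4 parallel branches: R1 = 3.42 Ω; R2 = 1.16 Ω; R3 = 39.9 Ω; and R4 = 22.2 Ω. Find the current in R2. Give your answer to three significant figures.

Conductances: ΣG = 1/3.42 + 1/1.16 + 1/39.9 + 1/22.2 = 1.225 (1/Ω).
By the current-divider rule, I = I_total · G_k/ΣG = 26.0 × 0.7040 = 18.30 mA.

I ≈ 18.3 mA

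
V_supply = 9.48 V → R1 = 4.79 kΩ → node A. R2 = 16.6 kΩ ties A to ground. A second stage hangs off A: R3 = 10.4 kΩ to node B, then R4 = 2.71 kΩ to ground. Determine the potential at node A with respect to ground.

V_A ≈ 5.73 V

The second stage (R3 + R4 = 13.11 kΩ) loads node A in parallel with R2.
Effective lower resistance at A: R2 ‖ 13.11 = 7.325 kΩ.
So V_A = 9.48 × 0.6046 = 5.732 V.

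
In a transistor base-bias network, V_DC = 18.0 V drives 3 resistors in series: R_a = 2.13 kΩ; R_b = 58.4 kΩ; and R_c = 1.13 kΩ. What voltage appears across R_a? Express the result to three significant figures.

V ≈ 0.622 V

Series total: ΣR = 2.13 + 58.4 + 1.13 = 61.66 kΩ.
Voltage divider: V = V_DC · (2.130 / 61.66) = 18.0 × 0.03454 = 0.6218 V.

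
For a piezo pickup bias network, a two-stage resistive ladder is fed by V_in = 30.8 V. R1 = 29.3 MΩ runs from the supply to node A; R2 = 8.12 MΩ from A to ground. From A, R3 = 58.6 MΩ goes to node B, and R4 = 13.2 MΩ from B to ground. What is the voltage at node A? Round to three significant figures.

V_A ≈ 6.14 V

The second stage (R3 + R4 = 71.80 MΩ) loads node A in parallel with R2.
R2 ‖ (R3+R4) = 7.295 MΩ.
So V_A = 30.8 × 0.1993 = 6.140 V.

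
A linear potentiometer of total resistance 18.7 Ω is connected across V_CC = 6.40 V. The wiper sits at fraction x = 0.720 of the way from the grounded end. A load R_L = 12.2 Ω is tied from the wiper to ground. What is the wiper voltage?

V_out ≈ 3.52 V

The pot divides into 5.236 Ω above the wiper and 13.46 Ω below.
R_L loads the lower segment: effective lower R = 6.400 Ω.
Then V_out = V_CC · 6.400/(5.236 + 6.400) = 3.520 V.
(Unloaded: V_out = x·V_CC = 4.61 V.)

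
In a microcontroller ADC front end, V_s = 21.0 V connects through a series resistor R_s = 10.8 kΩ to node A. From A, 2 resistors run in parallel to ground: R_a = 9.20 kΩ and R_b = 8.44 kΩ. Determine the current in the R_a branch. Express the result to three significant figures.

Combine the parallel branches: R_p = (1/9.20 + 1/8.44)⁻¹ = 4.402 kΩ.
V_A = 21.0 × 4.402/15.20 = 6.081 V.
Branch current I = V_A/R_a = 6.081/9.20 = 0.6609 mA.

I ≈ 0.661 mA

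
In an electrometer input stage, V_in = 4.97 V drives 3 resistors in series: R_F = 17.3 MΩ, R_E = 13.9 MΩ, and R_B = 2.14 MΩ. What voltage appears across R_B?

Total series resistance ΣR = 17.3 + 13.9 + 2.14 = 33.34 MΩ.
By the voltage-divider rule, V = 4.97 × 2.140/33.34 = 0.3190 V.

V ≈ 0.319 V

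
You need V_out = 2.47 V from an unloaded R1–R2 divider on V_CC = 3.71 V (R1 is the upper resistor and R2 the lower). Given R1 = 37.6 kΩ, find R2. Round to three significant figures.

R2 ≈ 74.9 kΩ

The divider ratio is R2/(R1+R2) = 2.47/3.71 = 0.6658.
R2 = R1 · 0.6658/(1 − 0.6658) = 74.90 kΩ.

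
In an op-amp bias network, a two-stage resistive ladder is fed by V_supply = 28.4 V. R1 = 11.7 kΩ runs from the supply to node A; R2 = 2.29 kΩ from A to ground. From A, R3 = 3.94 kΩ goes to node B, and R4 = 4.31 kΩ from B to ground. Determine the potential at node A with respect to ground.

V_A ≈ 3.77 V

Looking into the second stage from A: R3 + R4 = 8.250 kΩ appears in parallel with R2.
R2 ‖ (R3+R4) = 1.792 kΩ.
First divider: V_A = V_supply · 1.792/(11.7 + 1.792) = 3.773 V.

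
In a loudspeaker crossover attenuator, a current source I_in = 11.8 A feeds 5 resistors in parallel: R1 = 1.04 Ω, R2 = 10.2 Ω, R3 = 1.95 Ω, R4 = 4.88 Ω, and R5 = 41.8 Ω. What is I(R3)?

I ≈ 3.36 A

Conductances: ΣG = 1/1.04 + 1/10.2 + 1/1.95 + 1/4.88 + 1/41.8 = 1.801 (1/Ω).
By the current-divider rule, I = I_in · G_k/ΣG = 11.8 × 0.2847 = 3.360 A.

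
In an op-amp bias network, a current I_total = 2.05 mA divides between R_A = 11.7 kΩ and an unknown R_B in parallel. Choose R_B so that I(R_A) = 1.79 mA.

The fraction through R_A equals R_B/(R_A+R_B).
1.79/2.05 = R_B/(R_A + R_B) → R_B = R_A · (0.8732)/(1 − 0.8732) = 11.7 × 6.885 = 80.55 kΩ.

R_B ≈ 80.6 kΩ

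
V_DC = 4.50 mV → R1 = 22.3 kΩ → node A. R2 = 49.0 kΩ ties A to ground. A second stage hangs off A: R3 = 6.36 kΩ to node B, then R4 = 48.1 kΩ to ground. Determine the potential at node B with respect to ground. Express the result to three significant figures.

V_B ≈ 2.13 mV

The second stage (R3 + R4 = 54.46 kΩ) loads node A in parallel with R2.
Effective lower resistance at A: R2 ‖ 54.46 = 25.79 kΩ.
V_A = 4.50 × 25.79/(22.3 + 25.79) = 2.413 mV.
Then the unloaded second divider: V_B = V_A × R4/(R3+R4) = 2.413 × 0.8832 = 2.132 mV.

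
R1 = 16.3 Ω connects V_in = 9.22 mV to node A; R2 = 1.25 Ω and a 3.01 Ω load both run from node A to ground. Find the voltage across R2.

V_out ≈ 0.474 mV

The load sits in parallel with R2, giving an effective lower resistance R2' = R2·R_L/(R2+R_L) = 0.8832 Ω.
Now apply the divider: V_out = 9.22 × 0.05140 = 0.4739 mV.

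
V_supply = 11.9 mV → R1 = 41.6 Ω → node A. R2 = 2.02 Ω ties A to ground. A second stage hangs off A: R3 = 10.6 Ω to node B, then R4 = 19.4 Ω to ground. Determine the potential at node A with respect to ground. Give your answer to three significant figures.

The second stage (R3 + R4 = 30.00 Ω) loads node A in parallel with R2.
Effective lower resistance at A: R2 ‖ 30.00 = 1.893 Ω.
V_A = 11.9 × 1.893/(41.6 + 1.893) = 0.5178 mV.

V_A ≈ 0.518 mV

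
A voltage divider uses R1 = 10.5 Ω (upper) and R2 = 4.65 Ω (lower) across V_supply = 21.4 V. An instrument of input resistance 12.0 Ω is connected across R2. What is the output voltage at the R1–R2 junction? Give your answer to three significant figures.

First combine the lower leg with the load: R2 ‖ R_L = 3.351 Ω.
Now apply the divider: V_out = 21.4 × 0.2420 = 5.178 V.

V_out ≈ 5.18 V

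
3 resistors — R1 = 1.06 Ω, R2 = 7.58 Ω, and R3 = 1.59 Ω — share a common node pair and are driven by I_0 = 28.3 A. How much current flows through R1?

I ≈ 15.7 A

ΣG = 1/1.06 + 1/7.58 + 1/1.59 = 1.704.
Current divider: I(R1) = I_0 · G_k/ΣG = 28.3 × (0.9434/1.704) = 28.3 × 0.5536 = 15.67 A.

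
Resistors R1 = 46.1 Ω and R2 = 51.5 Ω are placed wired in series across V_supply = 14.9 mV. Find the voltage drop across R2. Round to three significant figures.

Series total: ΣR = 46.1 + 51.5 = 97.60 Ω.
V = V_supply · R/ΣR = 14.9 × 0.5277 = 7.862 mV.

V ≈ 7.86 mV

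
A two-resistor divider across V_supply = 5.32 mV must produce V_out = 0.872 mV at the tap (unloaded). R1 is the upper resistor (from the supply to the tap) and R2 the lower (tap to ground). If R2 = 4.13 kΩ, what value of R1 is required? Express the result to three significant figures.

V_out/V_supply = R2/(R1+R2) = 0.1639.
Rearranging, R1 = R2·(1−k)/k = 4.13 × 5.101 = 21.07 kΩ.

R1 ≈ 21.1 kΩ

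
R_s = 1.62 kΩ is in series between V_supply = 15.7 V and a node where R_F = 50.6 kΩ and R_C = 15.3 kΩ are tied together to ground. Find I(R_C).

Combine the parallel branches: R_p = (1/50.6 + 1/15.3)⁻¹ = 11.75 kΩ.
V_A = 15.7 × 11.75/13.37 = 13.80 V.
Branch current I = V_A/R_C = 13.80/15.3 = 0.9018 mA.
(Check via current divider: I_total = 1.174 mA; share G_k/ΣG = 0.7678 → same result.)

I ≈ 0.902 mA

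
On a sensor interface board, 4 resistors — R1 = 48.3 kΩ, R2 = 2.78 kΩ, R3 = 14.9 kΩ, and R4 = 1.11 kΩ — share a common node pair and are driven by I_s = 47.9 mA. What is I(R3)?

I ≈ 2.38 mA

Conductances: ΣG = 1/48.3 + 1/2.78 + 1/14.9 + 1/1.11 = 1.348 (1/kΩ).
Current divider: I(R3) = I_s · G_k/ΣG = 47.9 × (0.06711/1.348) = 47.9 × 0.04977 = 2.384 mA.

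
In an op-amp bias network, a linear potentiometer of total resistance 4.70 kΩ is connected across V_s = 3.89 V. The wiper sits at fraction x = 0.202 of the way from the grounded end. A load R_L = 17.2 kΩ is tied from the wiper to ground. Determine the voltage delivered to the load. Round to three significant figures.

The pot divides into 3.751 kΩ above the wiper and 0.9494 kΩ below.
Lower segment in parallel with the load: 0.9494 ‖ 17.2 = 0.8997 kΩ.
Loaded-divider output: V_out = 3.89 × 0.1935 = 0.7526 V.
(Unloaded: V_out = x·V_s = 0.786 V.)

V_out ≈ 0.753 V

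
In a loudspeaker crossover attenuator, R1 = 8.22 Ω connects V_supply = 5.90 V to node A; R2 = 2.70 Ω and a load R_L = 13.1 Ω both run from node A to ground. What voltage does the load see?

First combine the lower leg with the load: R2 ‖ R_L = 2.239 Ω.
Now apply the divider: V_out = 5.90 × 0.2140 = 1.263 V.
(Unloaded it would be 1.46 V; the load pulls it down.)

V_out ≈ 1.26 V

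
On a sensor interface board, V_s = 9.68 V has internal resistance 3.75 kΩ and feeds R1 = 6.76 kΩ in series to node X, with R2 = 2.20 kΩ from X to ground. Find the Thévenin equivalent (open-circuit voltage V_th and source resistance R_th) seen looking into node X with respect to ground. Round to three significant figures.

R1' = 3.75 + 6.76 = 10.51 kΩ (source resistance + R1).
With X open, the divider is unloaded: V_th = 9.68 × 2.20/12.71 = 1.676 V.
Looking into X with the source shorted: R_th = R1'·R2/(R1'+R2) = 10.51 × 2.20/12.71 = 1.819 kΩ.

V_th ≈ 1.68 V, R_th ≈ 1.82 kΩ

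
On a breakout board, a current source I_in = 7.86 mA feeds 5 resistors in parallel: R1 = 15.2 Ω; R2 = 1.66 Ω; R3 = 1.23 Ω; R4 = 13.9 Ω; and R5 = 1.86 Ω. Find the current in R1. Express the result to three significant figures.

I ≈ 0.247 mA

ΣG = 1/15.2 + 1/1.66 + 1/1.23 + 1/13.9 + 1/1.86 = 2.091.
R1 takes the fraction G_k/ΣG = 0.06579/2.091 = 0.03147, so I = 7.86 × 0.03147 = 0.2473 mA.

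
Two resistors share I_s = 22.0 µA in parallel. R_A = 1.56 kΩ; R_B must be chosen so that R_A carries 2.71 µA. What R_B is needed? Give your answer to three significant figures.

Two-branch current divider: I_A = I_s · R_B/(R_A + R_B).
With f = 0.1232, R_B = R_A · f/(1−f) = 1.56 × 0.1405 = 0.2192 kΩ.

R_B ≈ 0.219 kΩ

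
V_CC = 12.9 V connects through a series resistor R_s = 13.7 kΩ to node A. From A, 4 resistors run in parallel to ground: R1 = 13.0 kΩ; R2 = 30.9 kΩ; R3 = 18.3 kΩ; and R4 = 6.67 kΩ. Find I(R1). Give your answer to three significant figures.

I ≈ 0.187 mA

Combine the parallel branches: R_p = (1/13.0 + 1/30.9 + 1/18.3 + 1/6.67)⁻¹ = 3.186 kΩ.
V_A by voltage divider: V_A = 12.9 × 3.186/(13.7 + 3.186) = 2.434 V.
Branch current I = V_A/R1 = 2.434/13.0 = 0.1872 mA.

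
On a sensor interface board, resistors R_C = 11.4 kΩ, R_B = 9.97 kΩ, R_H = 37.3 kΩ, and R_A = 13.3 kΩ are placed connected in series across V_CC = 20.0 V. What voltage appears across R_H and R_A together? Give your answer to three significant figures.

V ≈ 14.1 V

Total series resistance ΣR = 11.4 + 9.97 + 37.3 + 13.3 = 71.97 kΩ.
R_{R_H..R_A} = 37.3 + 13.3 = 50.60 kΩ.
By the voltage-divider rule, V = 20.0 × 50.60/71.97 = 14.06 V.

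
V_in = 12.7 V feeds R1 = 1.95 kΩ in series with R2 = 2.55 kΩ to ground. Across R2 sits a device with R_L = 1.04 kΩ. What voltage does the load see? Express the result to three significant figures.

V_out ≈ 3.49 V

The load sits in parallel with R2, giving an effective lower resistance R2' = R2·R_L/(R2+R_L) = 0.7387 kΩ.
Then V_out = V_in · R2'/(R1 + R2') = 12.7 × 0.7387/2.689 = 3.489 V.
(Unloaded it would be 7.20 V; the load pulls it down.)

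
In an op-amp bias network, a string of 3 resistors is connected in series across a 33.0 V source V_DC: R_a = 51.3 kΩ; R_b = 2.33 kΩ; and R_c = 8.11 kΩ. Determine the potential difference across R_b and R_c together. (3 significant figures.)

V ≈ 5.58 V

Total series resistance ΣR = 51.3 + 2.33 + 8.11 = 61.74 kΩ.
R_{R_b..R_c} = 2.33 + 8.11 = 10.44 kΩ.
V = V_DC · R/ΣR = 33.0 × 0.1691 = 5.580 V.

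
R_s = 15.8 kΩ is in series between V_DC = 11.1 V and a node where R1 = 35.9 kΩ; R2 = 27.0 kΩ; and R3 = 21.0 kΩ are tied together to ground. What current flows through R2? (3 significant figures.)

I ≈ 0.148 mA

Parallel bank: R_p = 1/(1/35.9 + 1/27.0 + 1/21.0) = 8.888 kΩ.
Node voltage V_A = V_DC · R_p/(R_s + R_p) = 11.1 × 0.3600 = 3.996 V.
Branch current I = V_A/R2 = 3.996/27.0 = 0.1480 mA.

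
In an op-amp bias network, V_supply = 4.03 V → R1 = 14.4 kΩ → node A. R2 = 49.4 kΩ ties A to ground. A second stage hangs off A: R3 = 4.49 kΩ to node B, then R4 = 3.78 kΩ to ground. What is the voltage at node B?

V_B ≈ 0.607 V

The second stage (R3 + R4 = 8.270 kΩ) loads node A in parallel with R2.
Effective lower resistance at A: R2 ‖ 8.270 = 7.084 kΩ.
V_A = 4.03 × 7.084/(14.4 + 7.084) = 1.329 V.
Then the unloaded second divider: V_B = V_A × R4/(R3+R4) = 1.329 × 0.4571 = 0.6074 V.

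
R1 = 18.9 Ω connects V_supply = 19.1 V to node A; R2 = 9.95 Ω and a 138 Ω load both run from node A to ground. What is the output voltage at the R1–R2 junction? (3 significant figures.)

R2 ‖ R_L = (9.95 × 138)/(9.95 + 138) = 9.281 Ω.
Voltage divider with the loaded lower leg: V_out = 19.1 × 9.281/(18.9 + 9.281) = 19.1 × 0.3293 = 6.290 V.

V_out ≈ 6.29 V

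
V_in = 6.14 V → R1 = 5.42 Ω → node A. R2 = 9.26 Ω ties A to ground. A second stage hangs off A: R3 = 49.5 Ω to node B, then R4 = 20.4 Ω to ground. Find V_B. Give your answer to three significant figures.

Node A sees R2 in parallel with the series input of stage 2, R3 + R4 = 69.90 Ω.
Effective lower resistance at A: R2 ‖ 69.90 = 8.177 Ω.
V_A = 6.14 × 8.177/(5.42 + 8.177) = 3.692 V.
V_B = V_A × 0.2918 = 1.078 V.

V_B ≈ 1.08 V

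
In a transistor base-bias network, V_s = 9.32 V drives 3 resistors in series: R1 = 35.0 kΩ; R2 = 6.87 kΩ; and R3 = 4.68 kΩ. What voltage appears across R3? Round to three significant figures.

V ≈ 0.937 V

ΣR = 35.0 + 6.87 + 4.68 = 46.55 kΩ.
Voltage divider: V = V_s · (4.680 / 46.55) = 9.32 × 0.1005 = 0.9370 V.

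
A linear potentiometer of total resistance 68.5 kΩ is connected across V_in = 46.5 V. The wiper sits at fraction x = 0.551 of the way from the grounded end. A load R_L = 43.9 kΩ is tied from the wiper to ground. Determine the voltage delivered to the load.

V_out ≈ 18.5 V

Lower segment x·R_p = 37.74 kΩ; upper segment (1−x)·R_p = 30.76 kΩ.
R_L loads the lower segment: effective lower R = 20.29 kΩ.
Then V_out = V_in · 20.29/(30.76 + 20.29) = 18.49 V.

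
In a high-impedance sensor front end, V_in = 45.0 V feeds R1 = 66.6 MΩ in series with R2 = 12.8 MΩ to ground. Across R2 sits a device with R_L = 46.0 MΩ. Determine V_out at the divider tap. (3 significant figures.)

V_out ≈ 5.88 V

The load sits in parallel with R2, giving an effective lower resistance R2' = R2·R_L/(R2+R_L) = 10.01 MΩ.
Then V_out = V_in · R2'/(R1 + R2') = 45.0 × 10.01/76.61 = 5.882 V.
(Unloaded it would be 7.25 V; the load pulls it down.)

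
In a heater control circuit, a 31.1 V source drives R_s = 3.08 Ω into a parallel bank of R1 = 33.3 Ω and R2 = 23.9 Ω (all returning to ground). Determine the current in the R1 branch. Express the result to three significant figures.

Parallel bank: R_p = 1/(1/33.3 + 1/23.9) = 13.91 Ω.
V_A = 31.1 × 13.91/16.99 = 25.46 V.
I(R1) = V_A / R1 = 25.46/33.3 = 0.7647 A.

I ≈ 0.765 A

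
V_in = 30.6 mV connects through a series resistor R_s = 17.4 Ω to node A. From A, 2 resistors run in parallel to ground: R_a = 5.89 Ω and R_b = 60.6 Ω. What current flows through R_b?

I ≈ 0.119 mA

Parallel bank: R_p = 1/(1/5.89 + 1/60.6) = 5.368 Ω.
Node voltage V_A = V_in · R_p/(R_s + R_p) = 30.6 × 0.2358 = 7.215 mV.
I(R_b) = V_A / R_b = 7.215/60.6 = 0.1191 mA.
(Check via current divider: I_total = 1.344 mA; share G_k/ΣG = 0.08858 → same result.)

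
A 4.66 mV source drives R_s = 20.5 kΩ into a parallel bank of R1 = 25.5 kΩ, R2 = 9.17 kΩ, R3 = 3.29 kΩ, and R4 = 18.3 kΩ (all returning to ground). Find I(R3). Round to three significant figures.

Combine the parallel branches: R_p = (1/25.5 + 1/9.17 + 1/3.29 + 1/18.3)⁻¹ = 1.973 kΩ.
V_A = 4.66 × 1.973/22.47 = 0.4091 mV.
I(R3) = V_A / R3 = 0.4091/3.29 = 0.1243 µA.

I ≈ 0.124 µA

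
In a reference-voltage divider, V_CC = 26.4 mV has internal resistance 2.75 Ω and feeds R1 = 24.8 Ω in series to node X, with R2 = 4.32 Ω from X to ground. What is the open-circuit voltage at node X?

R1' = 2.75 + 24.8 = 27.55 Ω (source resistance + R1).
Open-circuit (no load on X): V_th = V_CC · R2/(R1' + R2) = 26.4 × 4.32/(27.55 + 4.32) = 3.579 mV.

V_th ≈ 3.58 mV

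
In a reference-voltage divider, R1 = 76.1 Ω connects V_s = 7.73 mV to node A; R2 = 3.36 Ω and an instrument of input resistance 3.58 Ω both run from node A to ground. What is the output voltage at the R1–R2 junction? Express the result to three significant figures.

V_out ≈ 0.172 mV

The load sits in parallel with R2, giving an effective lower resistance R2' = R2·R_L/(R2+R_L) = 1.733 Ω.
Now apply the divider: V_out = 7.73 × 0.02227 = 0.1721 mV.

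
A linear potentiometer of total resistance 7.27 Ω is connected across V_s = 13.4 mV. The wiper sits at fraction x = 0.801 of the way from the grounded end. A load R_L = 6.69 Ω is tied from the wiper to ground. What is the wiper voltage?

Lower segment x·R_p = 5.823 Ω; upper segment (1−x)·R_p = 1.447 Ω.
Lower segment in parallel with the load: 5.823 ‖ 6.69 = 3.113 Ω.
V_out = 13.4 × 3.113/(1.447 + 3.113) = 9.149 mV.

V_out ≈ 9.15 mV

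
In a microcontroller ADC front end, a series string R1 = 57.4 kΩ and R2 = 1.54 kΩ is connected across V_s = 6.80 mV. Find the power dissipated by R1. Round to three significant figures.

P ≈ 0.764 nW

The common current is I = 6.80/58.94 = 0.1154 µA.
P = I²R = 0.01331 × 57.4 = 0.7640 nW.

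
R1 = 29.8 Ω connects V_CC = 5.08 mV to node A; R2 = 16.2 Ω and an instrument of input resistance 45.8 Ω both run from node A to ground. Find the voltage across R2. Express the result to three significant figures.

The load sits in parallel with R2, giving an effective lower resistance R2' = R2·R_L/(R2+R_L) = 11.97 Ω.
Then V_out = V_CC · R2'/(R1 + R2') = 5.08 × 11.97/41.77 = 1.456 mV.
(Unloaded it would be 1.79 mV; the load pulls it down.)

V_out ≈ 1.46 mV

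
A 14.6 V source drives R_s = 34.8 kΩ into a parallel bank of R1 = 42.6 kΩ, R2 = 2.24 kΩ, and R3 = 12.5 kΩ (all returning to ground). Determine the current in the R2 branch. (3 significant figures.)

Equivalent of the parallel group: R_p = 1.819 kΩ.
V_A by voltage divider: V_A = 14.6 × 1.819/(34.8 + 1.819) = 0.7250 V.
I(R2) = V_A / R2 = 0.7250/2.24 = 0.3237 mA.

I ≈ 0.324 mA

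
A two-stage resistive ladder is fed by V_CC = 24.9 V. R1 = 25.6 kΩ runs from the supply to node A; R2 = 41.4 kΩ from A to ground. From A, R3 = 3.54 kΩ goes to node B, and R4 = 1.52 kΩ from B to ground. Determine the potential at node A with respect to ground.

V_A ≈ 3.73 V

Looking into the second stage from A: R3 + R4 = 5.060 kΩ appears in parallel with R2.
R2 ‖ (R3+R4) = 4.509 kΩ.
So V_A = 24.9 × 0.1498 = 3.729 V.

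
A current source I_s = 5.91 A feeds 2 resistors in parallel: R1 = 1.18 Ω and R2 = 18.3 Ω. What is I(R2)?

I ≈ 0.358 A

Two-branch current divider: I_k = I_s · R_other/(R_1 + R_2).
So I = 5.91 × 1.18/19.48 = 0.3580 A.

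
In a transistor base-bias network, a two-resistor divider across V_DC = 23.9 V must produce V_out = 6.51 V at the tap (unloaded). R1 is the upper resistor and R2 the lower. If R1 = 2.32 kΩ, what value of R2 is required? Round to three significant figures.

R2 ≈ 0.868 kΩ

V_out/V_DC = R2/(R1+R2) = 0.2724.
Rearranging, R2 = R1·k/(1−k) = 2.32 × 0.3744 = 0.8685 kΩ.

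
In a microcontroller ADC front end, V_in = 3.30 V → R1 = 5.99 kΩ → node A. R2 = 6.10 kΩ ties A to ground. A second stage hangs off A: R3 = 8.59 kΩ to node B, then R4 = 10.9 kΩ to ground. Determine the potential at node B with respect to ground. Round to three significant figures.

Node A sees R2 in parallel with the series input of stage 2, R3 + R4 = 19.49 kΩ.
Effective lower resistance at A: R2 ‖ 19.49 = 4.646 kΩ.
First divider: V_A = V_in · 4.646/(5.99 + 4.646) = 1.441 V.
Stage 2 is unloaded, so V_B = V_A · R4/(R3+R4) = 1.441 × 10.9/19.49 = 0.8062 V.

V_B ≈ 0.806 V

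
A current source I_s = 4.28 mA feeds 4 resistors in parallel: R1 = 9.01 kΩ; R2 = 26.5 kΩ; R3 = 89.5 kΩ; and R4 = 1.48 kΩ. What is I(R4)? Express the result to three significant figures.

I ≈ 3.46 mA

Total conductance ΣG = 1/9.01 + 1/26.5 + 1/89.5 + 1/1.48 = 0.8356 (units of 1/kΩ).
By the current-divider rule, I = I_s · G_k/ΣG = 4.28 × 0.8086 = 3.461 mA.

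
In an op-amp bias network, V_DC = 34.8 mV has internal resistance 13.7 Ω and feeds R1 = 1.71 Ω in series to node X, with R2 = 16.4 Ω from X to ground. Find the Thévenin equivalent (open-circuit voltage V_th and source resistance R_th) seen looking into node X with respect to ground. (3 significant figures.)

R1' = 13.7 + 1.71 = 15.41 Ω (source resistance + R1).
V_th is the unloaded tap voltage: V_DC · R2/(R1'+R2) = 34.8 × 0.5156 = 17.94 mV.
Zeroing V_DC shorts the top of R1' to ground, so R_th = R1' ‖ R2 = 7.945 Ω.

V_th ≈ 17.9 mV, R_th ≈ 7.94 Ω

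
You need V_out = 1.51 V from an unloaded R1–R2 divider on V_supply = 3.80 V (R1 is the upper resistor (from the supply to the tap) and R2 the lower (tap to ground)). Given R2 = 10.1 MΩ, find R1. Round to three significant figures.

The divider ratio is R2/(R1+R2) = 1.51/3.80 = 0.3974.
R1 = R2·(1/k − 1) = 10.1 × 1.517 = 15.32 MΩ.

R1 ≈ 15.3 MΩ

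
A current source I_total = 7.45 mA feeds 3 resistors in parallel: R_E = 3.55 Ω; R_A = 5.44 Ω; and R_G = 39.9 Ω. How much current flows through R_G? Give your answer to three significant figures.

ΣG = 1/3.55 + 1/5.44 + 1/39.9 = 0.4906.
By the current-divider rule, I = I_total · G_k/ΣG = 7.45 × 0.05109 = 0.3806 mA.

I ≈ 0.381 mA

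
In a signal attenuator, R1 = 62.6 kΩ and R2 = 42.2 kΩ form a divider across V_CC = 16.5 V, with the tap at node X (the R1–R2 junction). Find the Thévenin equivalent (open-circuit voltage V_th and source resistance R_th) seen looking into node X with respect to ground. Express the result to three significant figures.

V_th ≈ 6.64 V, R_th ≈ 25.2 kΩ

With X open, the divider is unloaded: V_th = 16.5 × 42.2/104.8 = 6.644 V.
Zeroing V_CC shorts the top of R1 to ground, so R_th = R1 ‖ R2 = 25.21 kΩ.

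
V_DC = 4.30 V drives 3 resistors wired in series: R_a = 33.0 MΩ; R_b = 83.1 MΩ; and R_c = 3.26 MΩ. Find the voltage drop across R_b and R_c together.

V ≈ 3.11 V

Series total: ΣR = 33.0 + 83.1 + 3.26 = 119.4 MΩ.
R_{R_b..R_c} = 83.1 + 3.26 = 86.36 MΩ.
Voltage divider: V = V_DC · (86.36 / 119.4) = 4.30 × 0.7235 = 3.111 V.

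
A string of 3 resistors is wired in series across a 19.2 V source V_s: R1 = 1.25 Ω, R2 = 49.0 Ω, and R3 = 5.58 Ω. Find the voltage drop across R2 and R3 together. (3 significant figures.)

ΣR = 1.25 + 49.0 + 5.58 = 55.83 Ω.
R_{R2..R3} = 49.0 + 5.58 = 54.58 Ω.
V = V_s · R/ΣR = 19.2 × 0.9776 = 18.77 V.

V ≈ 18.8 V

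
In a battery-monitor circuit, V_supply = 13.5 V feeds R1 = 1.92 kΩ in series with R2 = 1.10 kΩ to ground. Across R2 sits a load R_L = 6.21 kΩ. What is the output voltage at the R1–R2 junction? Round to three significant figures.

V_out ≈ 4.42 V

The load sits in parallel with R2, giving an effective lower resistance R2' = R2·R_L/(R2+R_L) = 0.9345 kΩ.
Then V_out = V_supply · R2'/(R1 + R2') = 13.5 × 0.9345/2.854 = 4.420 V.
(Unloaded it would be 4.92 V; the load pulls it down.)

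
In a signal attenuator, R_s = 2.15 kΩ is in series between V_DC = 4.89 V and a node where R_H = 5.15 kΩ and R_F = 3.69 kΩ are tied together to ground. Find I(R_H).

I ≈ 0.475 mA

Combine the parallel branches: R_p = (1/5.15 + 1/3.69)⁻¹ = 2.150 kΩ.
Node voltage V_A = V_DC · R_p/(R_s + R_p) = 4.89 × 0.5000 = 2.445 V.
Branch current I = V_A/R_H = 2.445/5.15 = 0.4747 mA.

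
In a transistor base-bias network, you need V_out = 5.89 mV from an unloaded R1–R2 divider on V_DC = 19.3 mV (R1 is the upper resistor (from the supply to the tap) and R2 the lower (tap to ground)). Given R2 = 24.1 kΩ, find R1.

R1 ≈ 54.9 kΩ

Required fraction k = V_out/V_DC = 0.3052.
R1 = R2·(1/k − 1) = 24.1 × 2.277 = 54.87 kΩ.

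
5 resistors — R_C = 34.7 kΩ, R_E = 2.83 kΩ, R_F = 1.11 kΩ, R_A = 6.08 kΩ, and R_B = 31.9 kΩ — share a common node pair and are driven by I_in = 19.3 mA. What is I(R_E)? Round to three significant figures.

Conductances: ΣG = 1/34.7 + 1/2.83 + 1/1.11 + 1/6.08 + 1/31.9 = 1.479 (1/kΩ).
By the current-divider rule, I = I_in · G_k/ΣG = 19.3 × 0.2389 = 4.611 mA.

I ≈ 4.61 mA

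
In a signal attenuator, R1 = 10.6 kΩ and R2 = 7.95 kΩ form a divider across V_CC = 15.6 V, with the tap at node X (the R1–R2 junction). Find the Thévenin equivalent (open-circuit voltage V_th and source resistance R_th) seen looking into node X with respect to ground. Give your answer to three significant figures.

With X open, the divider is unloaded: V_th = 15.6 × 7.95/18.55 = 6.686 V.
With V_CC suppressed (replaced by a short), R_th = R1 ‖ R2 = (10.60 × 7.95)/(10.60 + 7.95) = 4.543 kΩ.

V_th ≈ 6.69 V, R_th ≈ 4.54 kΩ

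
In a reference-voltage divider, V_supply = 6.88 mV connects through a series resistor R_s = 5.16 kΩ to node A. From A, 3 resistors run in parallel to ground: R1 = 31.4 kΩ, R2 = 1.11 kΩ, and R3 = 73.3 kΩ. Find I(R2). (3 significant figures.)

Parallel bank: R_p = 1/(1/31.4 + 1/1.11 + 1/73.3) = 1.057 kΩ.
Node voltage V_A = V_supply · R_p/(R_s + R_p) = 6.88 × 0.1700 = 1.169 mV.
Branch current I = V_A/R2 = 1.169/1.11 = 1.054 µA.
(Equivalently: I_total = 1.107 µA, then current-divider fraction G_k/ΣG = 0.9519.)

I ≈ 1.05 µA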